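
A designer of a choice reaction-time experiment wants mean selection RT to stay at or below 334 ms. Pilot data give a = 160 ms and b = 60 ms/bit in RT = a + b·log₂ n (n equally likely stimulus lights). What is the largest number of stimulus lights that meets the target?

7

60·log₂ n ≤ 334 − 160 = 174, giving log₂ n ≤ 2.9000 and n ≤ 7.464. The largest whole number is 7.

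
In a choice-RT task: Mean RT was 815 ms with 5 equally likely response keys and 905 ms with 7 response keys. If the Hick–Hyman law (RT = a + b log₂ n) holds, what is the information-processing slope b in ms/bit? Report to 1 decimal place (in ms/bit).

185.4 ms/bit

b = (RT₂ − RT₁)/(log₂ n₂ − log₂ n₁) = (905 − 815)/(2.8074 − 2.3219) = 185.404 ms/bit.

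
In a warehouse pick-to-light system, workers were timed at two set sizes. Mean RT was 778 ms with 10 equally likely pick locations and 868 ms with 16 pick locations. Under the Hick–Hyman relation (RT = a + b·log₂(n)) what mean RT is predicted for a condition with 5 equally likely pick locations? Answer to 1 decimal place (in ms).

645.3 ms

RT is linear in log₂ n, so two points fix the line:
  b = (868 − 778) / (log₂ 16 − log₂ 10) = 90 / (4 − 3.3219) = 132.729 ms/bit
  a = 778 − 132.729 × 3.3219 = 337.083 ms
Then RT(5) = 337.083 + 132.729 × log₂ 5 = 337.083 + 132.729 × 2.3219 ≈ 645.271 ms.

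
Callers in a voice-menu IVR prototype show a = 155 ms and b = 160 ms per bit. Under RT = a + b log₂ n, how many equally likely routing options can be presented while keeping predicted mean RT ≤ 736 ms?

12

160·log₂ n ≤ 736 − 155 = 581, giving log₂ n ≤ 3.6313 and n ≤ 12.391. The largest whole number is 12.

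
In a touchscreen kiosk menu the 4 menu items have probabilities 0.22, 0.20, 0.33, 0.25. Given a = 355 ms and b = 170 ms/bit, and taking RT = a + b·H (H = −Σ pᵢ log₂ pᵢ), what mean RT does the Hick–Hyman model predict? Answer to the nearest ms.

Entropy contributions −pᵢ log₂ pᵢ: 0.4806, 0.4644, 0.5278, 0.5000; sum H = 1.9728 bits.
RT = a + bH = 355 + 170·1.9728 = 690.37 ms.

690 ms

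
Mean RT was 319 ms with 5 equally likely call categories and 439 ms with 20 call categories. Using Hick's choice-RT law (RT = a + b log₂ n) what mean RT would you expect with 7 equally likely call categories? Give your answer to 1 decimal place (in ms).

348.1 ms

Solve the two-equation system in a and b:
  b = (439 − 319) / (log₂ 20 − log₂ 5) = 120 / (4.3219 − 2.3219) = 60.000 ms/bit
  a = 319 − 60.000 × 2.3219 = 179.684 ms
Then RT(7) = 179.684 + 60.000 × log₂ 7 = 179.684 + 60.000 × 2.8074 ≈ 348.126 ms.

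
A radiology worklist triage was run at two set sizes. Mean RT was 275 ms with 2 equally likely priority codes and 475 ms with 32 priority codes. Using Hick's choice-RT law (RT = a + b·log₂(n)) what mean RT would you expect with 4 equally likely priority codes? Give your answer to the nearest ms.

RT is linear in log₂ n, so two points fix the line:
  b = (475 − 275) / (log₂ 32 − log₂ 2) = 200 / (5 − 1) = 50 ms/bit
  a = 275 − 50 × 1 = 225 ms
Then RT(4) = 225 + 50 × log₂ 4 = 225 + 50 × 2 ≈ 325.000 ms.

325 ms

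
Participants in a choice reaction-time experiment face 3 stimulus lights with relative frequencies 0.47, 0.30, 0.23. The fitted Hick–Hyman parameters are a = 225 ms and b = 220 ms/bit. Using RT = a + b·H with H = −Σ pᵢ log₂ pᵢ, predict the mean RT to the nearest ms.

560 ms

H = 0.47·log₂(1/0.47) + 0.30·log₂(1/0.30) + 0.23·log₂(1/0.23) = 1.5207 bits.
RT = 225 + 220 × 1.5207 = 559.56 ms.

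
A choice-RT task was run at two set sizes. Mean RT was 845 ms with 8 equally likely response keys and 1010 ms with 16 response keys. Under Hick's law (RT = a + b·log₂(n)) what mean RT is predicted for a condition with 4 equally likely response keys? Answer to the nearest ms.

With log₂ n on the abscissa the relation is linear; from the two conditions:
  b = (1010 − 845) / (log₂ 16 − log₂ 8) = 165 / (4 − 3) = 165 ms/bit
  a = 845 − 165 × 3 = 350 ms
Then RT(4) = 350 + 165 × log₂ 4 = 350 + 165 × 2 ≈ 680.000 ms.

680 ms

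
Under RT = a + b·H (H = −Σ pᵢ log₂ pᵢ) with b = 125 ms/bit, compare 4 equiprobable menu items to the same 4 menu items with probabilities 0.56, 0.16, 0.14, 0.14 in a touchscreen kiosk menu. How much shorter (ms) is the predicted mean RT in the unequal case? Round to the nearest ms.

39 ms

Equiprobable entropy H₀ = log₂ 4 = 2.0000 bits.
Skewed entropy H = −Σ pᵢ log₂ pᵢ = 1.6857 bits.
ΔRT = b·(H₀ − H) = 125 × 0.3143 = 39.29 ms.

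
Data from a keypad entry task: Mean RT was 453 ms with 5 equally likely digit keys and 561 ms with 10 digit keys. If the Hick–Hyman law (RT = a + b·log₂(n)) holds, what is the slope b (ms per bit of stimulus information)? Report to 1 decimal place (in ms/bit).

b = (RT₂ − RT₁)/(log₂ n₂ − log₂ n₁) = (561 − 453)/(3.3219 − 2.3219) = 108.000 ms/bit.

108.0 ms/bit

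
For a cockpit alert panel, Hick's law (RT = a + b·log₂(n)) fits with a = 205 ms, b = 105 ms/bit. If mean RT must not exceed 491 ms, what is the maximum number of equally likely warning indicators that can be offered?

105·log₂ n ≤ 491 − 205 = 286, giving log₂ n ≤ 2.7238 and n ≤ 6.606. The largest whole number is 6.

6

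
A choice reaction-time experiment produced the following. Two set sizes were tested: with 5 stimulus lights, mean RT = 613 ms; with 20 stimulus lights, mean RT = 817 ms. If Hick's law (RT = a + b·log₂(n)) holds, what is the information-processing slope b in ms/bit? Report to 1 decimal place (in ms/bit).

102.0 ms/bit

The slope on a log₂ axis is (817 − 613) / (4.3219 − 2.3219) = 102.000 ms/bit.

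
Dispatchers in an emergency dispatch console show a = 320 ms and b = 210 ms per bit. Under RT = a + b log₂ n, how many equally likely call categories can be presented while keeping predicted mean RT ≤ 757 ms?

Set 320 + 210·log₂ n ≤ 757 → log₂ n ≤ (757 − 320)/210 = 2.0810.
So n ≤ 2^2.0810 = 4.231; the largest integer n is 4.

4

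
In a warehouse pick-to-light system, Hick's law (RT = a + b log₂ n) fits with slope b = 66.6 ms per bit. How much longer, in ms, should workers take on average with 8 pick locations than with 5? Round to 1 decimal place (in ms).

Only the slope matters, since a is common to both: ΔRT = b·log₂(n₂/n₁).
log₂(8) − log₂(5) = 3 − 2.3219 = 0.6781.
ΔRT = 66.6 × 0.6781 = 45.160 ms.

45.2 ms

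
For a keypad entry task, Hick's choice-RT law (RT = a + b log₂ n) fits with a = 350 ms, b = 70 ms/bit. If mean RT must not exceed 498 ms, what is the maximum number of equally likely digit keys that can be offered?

70·log₂ n ≤ 498 − 350 = 148, giving log₂ n ≤ 2.1143 and n ≤ 4.330. The largest whole number is 4.

4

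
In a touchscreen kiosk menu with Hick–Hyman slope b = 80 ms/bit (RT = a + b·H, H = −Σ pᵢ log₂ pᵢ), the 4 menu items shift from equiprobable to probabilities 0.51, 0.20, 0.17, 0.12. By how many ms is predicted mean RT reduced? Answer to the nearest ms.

The RT saving is b·ΔH. Equiprobable H₀ = log₂(4) = 2.0000 bits; with the given probabilities H = 1.7615 bits.
b·(H₀ − H) = 80 × (2.0000 − 1.7615) = 19.08 ms.

19 ms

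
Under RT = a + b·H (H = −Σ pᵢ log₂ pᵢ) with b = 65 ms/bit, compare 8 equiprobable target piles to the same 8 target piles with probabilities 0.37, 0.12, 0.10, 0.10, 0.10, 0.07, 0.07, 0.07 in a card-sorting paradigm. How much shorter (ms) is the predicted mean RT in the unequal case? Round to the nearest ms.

Equiprobable entropy H₀ = log₂ 8 = 3.0000 bits.
Skewed entropy H = −Σ pᵢ log₂ pᵢ = 2.7000 bits.
ΔRT = b·(H₀ − H) = 65 × 0.3000 = 19.50 ms.

19 ms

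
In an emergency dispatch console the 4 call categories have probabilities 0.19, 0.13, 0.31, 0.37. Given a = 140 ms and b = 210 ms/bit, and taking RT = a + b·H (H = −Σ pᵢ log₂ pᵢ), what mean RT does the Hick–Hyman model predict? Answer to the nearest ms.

Entropy contributions −pᵢ log₂ pᵢ: 0.4552, 0.3826, 0.5238, 0.5307; sum H = 1.8924 bits.
RT = a + bH = 140 + 210·1.8924 = 537.40 ms.

537 ms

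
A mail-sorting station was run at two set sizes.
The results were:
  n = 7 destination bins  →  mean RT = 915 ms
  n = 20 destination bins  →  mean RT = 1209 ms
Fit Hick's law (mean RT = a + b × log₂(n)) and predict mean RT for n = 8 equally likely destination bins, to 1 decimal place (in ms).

RT is linear in log₂ n, so two points fix the line:
  b = (1209 − 915) / (log₂ 20 − log₂ 7) = 294 / (4.3219 − 2.8074) = 194.114 ms/bit
  a = 915 − 194.114 × 2.8074 = 370.053 ms
Then RT(8) = 370.053 + 194.114 × log₂ 8 = 370.053 + 194.114 × 3 ≈ 952.395 ms.

952.4 ms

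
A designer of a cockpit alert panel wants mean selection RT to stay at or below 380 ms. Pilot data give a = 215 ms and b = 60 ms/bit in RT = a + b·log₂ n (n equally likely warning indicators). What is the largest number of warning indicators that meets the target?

6

Information budget: (380 − 215)/60 = 2.7500 bits, so n ≤ 2^2.7500 = 6.727 → at most 6.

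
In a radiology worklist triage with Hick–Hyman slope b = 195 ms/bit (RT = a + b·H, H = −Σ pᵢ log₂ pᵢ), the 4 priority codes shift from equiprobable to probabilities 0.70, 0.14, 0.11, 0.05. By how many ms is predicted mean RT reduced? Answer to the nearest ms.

The RT saving is b·ΔH. Equiprobable H₀ = log₂(4) = 2.0000 bits; with the given probabilities H = 1.3237 bits.
b·(H₀ − H) = 195 × (2.0000 − 1.3237) = 131.88 ms.

132 ms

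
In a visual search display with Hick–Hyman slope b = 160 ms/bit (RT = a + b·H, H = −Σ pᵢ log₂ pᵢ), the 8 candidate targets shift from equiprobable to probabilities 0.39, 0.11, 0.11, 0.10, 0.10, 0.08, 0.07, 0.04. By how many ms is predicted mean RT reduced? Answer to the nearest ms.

The RT saving is b·ΔH. Equiprobable H₀ = log₂(8) = 3.0000 bits; with the given probabilities H = 2.6406 bits.
b·(H₀ − H) = 160 × (3.0000 − 2.6406) = 57.51 ms.

58 ms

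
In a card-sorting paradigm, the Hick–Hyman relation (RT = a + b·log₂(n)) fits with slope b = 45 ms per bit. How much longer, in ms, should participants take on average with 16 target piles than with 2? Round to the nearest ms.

The intercept a cancels: ΔRT = b·(log₂ n₂ − log₂ n₁) = b·log₂(n₂/n₁).
log₂(16) − log₂(2) = log₂(16/2) = log₂(8) = 3.
ΔRT = 45 × 3.0000 = 135.000 ms.

135 ms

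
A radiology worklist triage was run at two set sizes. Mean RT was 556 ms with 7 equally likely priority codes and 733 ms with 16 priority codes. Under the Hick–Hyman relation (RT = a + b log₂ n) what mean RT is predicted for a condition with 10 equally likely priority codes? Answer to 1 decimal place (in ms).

Solve the two-equation system in a and b:
  b = (733 − 556) / (log₂ 16 − log₂ 7) = 177 / (4 − 2.8074) = 148.410 ms/bit
  a = 556 − 148.410 × 2.8074 = 139.362 ms
Then RT(10) = 139.362 + 148.410 × log₂ 10 = 139.362 + 148.410 × 3.3219 ≈ 632.368 ms.

632.4 ms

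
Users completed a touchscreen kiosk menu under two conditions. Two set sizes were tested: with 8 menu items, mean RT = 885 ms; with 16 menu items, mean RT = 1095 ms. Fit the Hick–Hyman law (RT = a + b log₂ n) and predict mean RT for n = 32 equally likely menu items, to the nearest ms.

1305 ms

Fit slope and intercept:
  b = (1095 − 885) / (log₂ 16 − log₂ 8) = 210 / (4 − 3) = 210 ms/bit
  a = 885 − 210 × 3 = 255 ms
Then RT(32) = 255 + 210 × log₂ 32 = 255 + 210 × 5 ≈ 1305.000 ms.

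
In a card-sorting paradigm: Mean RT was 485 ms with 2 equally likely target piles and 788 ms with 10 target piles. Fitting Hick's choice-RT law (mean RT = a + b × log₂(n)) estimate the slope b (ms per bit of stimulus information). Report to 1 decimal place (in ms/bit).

130.5 ms/bit

The slope on a log₂ axis is (788 − 485) / (3.3219 − 1) = 130.495 ms/bit.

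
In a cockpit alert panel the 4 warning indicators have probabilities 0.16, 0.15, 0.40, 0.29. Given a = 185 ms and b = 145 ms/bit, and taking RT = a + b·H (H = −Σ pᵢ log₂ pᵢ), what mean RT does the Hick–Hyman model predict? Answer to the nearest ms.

H = 0.16·log₂(1/0.16) + 0.15·log₂(1/0.15) + 0.40·log₂(1/0.40) + 0.29·log₂(1/0.29) = 1.8802 bits.
RT = 185 + 145 × 1.8802 = 457.63 ms.

458 ms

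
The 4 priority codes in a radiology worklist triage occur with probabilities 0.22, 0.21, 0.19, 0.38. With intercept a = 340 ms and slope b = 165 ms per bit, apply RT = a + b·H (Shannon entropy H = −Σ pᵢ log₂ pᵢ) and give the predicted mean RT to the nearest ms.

660 ms

Entropy contributions −pᵢ log₂ pᵢ: 0.4806, 0.4728, 0.4552, 0.5305; sum H = 1.9391 bits.
RT = a + bH = 340 + 165·1.9391 = 659.95 ms.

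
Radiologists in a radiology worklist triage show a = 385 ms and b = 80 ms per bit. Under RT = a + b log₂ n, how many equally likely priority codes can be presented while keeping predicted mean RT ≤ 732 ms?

20

Set 385 + 80·log₂ n ≤ 732 → log₂ n ≤ (732 − 385)/80 = 4.3375.
So n ≤ 2^4.3375 = 20.217; the largest integer n is 20.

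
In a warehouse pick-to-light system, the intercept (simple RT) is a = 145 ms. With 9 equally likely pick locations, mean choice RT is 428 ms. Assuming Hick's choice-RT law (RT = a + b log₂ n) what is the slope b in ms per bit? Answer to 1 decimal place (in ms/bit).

89.3 ms/bit

log₂(9) = 3.1699 bits.
b = (RT − a)/log₂ n = (428 − 145) / 3.1699 = 89.277 ms/bit.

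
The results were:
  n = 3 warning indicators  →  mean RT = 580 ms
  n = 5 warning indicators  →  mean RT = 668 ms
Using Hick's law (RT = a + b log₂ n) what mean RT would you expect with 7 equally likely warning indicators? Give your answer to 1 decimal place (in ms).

726.0 ms

RT is linear in log₂ n, so two points fix the line:
  b = (668 − 580) / (log₂ 5 − log₂ 3) = 88 / (2.3219 − 1.5850) = 119.409 ms/bit
  a = 580 − 119.409 × 1.5850 = 390.742 ms
Then RT(7) = 390.742 + 119.409 × log₂ 7 = 390.742 + 119.409 × 2.8074 ≈ 725.964 ms.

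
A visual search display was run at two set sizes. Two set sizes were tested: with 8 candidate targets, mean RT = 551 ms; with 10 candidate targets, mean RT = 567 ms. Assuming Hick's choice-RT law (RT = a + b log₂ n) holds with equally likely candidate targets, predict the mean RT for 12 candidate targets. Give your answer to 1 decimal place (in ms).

Fit slope and intercept:
  b = (567 − 551) / (log₂ 10 − log₂ 8) = 16 / (3.3219 − 3) = 49.701 ms/bit
  a = 551 − 49.701 × 3 = 401.898 ms
Then RT(12) = 401.898 + 49.701 × log₂ 12 = 401.898 + 49.701 × 3.5850 ≈ 580.073 ms.

580.1 ms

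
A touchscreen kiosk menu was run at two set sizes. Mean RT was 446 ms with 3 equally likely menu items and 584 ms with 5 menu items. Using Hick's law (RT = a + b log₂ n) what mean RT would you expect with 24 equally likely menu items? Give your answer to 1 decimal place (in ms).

1007.8 ms

With log₂ n on the abscissa the relation is linear; from the two conditions:
  b = (584 − 446) / (log₂ 5 − log₂ 3) = 138 / (2.3219 − 1.5850) = 187.254 ms/bit
  a = 446 − 187.254 × 1.5850 = 149.209 ms
Then RT(24) = 149.209 + 187.254 × log₂ 24 = 149.209 + 187.254 × 4.5850 ≈ 1007.763 ms.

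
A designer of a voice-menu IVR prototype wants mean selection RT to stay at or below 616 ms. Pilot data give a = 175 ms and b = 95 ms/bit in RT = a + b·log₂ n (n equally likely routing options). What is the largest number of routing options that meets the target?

Set 175 + 95·log₂ n ≤ 616 → log₂ n ≤ (616 − 175)/95 = 4.6421.
So n ≤ 2^4.6421 = 24.970; the largest integer n is 24.

24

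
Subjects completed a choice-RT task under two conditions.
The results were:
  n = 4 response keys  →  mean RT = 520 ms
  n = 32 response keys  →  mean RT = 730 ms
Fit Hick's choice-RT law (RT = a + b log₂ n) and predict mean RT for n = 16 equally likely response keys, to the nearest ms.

660 ms

RT is linear in log₂ n, so two points fix the line:
  b = (730 − 520) / (log₂ 32 − log₂ 4) = 210 / (5 − 2) = 70 ms/bit
  a = 520 − 70 × 2 = 380 ms
Then RT(16) = 380 + 70 × log₂ 16 = 380 + 70 × 4 ≈ 660.000 ms.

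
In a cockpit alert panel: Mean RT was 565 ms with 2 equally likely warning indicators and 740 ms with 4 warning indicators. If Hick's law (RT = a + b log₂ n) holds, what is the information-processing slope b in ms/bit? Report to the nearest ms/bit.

b = (RT₂ − RT₁)/(log₂ n₂ − log₂ n₁) = (740 − 565)/(2 − 1) = 175 ms/bit.

175 ms/bit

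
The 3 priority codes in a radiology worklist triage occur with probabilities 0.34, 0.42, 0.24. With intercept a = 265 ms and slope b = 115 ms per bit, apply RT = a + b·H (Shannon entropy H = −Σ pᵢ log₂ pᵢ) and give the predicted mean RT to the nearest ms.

443 ms

H = 0.34·log₂(1/0.34) + 0.42·log₂(1/0.42) + 0.24·log₂(1/0.24) = 1.5490 bits.
RT = 265 + 115 × 1.5490 = 443.13 ms.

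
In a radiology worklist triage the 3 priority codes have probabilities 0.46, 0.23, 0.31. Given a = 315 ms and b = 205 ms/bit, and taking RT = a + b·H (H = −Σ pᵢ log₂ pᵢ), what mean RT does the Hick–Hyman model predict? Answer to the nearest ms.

H = 0.46·log₂(1/0.46) + 0.23·log₂(1/0.23) + 0.31·log₂(1/0.31) = 1.5268 bits.
RT = 315 + 205 × 1.5268 = 627.99 ms.

628 ms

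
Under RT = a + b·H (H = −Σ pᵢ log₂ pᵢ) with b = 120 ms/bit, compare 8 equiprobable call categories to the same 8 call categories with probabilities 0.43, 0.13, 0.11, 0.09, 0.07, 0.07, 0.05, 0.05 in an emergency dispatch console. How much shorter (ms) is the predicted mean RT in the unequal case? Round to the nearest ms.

55 ms

Equiprobable entropy H₀ = log₂ 8 = 3.0000 bits.
Skewed entropy H = −Σ pᵢ log₂ pᵢ = 2.5385 bits.
ΔRT = b·(H₀ − H) = 120 × 0.4615 = 55.39 ms.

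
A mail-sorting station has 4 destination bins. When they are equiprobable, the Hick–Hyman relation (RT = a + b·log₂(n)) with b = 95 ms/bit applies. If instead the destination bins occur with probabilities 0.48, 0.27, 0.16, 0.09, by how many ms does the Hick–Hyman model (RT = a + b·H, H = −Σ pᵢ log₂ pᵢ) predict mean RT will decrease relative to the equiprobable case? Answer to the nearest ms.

Equiprobable entropy H₀ = log₂ 4 = 2.0000 bits.
Skewed entropy H = −Σ pᵢ log₂ pᵢ = 1.7540 bits.
ΔRT = b·(H₀ − H) = 95 × 0.2460 = 23.37 ms.

23 ms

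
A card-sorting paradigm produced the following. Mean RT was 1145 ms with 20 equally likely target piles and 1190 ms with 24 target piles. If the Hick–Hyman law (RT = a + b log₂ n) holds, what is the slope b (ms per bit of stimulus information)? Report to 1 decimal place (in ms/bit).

171.1 ms/bit

b = (RT₂ − RT₁)/(log₂ n₂ − log₂ n₁) = (1190 − 1145)/(4.5850 − 4.3219) = 171.080 ms/bit.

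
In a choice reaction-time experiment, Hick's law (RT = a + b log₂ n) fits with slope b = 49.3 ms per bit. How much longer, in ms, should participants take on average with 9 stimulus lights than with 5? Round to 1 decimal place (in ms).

The intercept a cancels: ΔRT = b·(log₂ n₂ − log₂ n₁) = b·log₂(n₂/n₁).
log₂(9) − log₂(5) = 3.1699 − 2.3219 = 0.8480.
ΔRT = 49.3 × 0.8480 = 41.806 ms.

41.8 ms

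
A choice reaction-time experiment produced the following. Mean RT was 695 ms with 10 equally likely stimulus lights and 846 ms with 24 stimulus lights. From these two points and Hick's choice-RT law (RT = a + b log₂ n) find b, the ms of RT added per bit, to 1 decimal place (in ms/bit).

Slope: b = (846 − 695) / (log₂ 24 − log₂ 10) = 151/1.2630 = 119.553 ms/bit.

119.6 ms/bit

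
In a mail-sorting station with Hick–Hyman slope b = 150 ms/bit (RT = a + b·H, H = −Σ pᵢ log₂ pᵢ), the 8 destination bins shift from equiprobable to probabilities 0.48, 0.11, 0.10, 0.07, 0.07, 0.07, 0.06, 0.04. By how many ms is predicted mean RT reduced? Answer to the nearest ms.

86 ms

The RT saving is b·ΔH. Equiprobable H₀ = log₂(8) = 3.0000 bits; with the given probabilities H = 2.4257 bits.
b·(H₀ − H) = 150 × (3.0000 − 2.4257) = 86.14 ms.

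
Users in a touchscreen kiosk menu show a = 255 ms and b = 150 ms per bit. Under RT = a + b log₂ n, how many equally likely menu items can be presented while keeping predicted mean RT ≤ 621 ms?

5

Set 255 + 150·log₂ n ≤ 621 → log₂ n ≤ (621 − 255)/150 = 2.4400.
So n ≤ 2^2.4400 = 5.426; the largest integer n is 5.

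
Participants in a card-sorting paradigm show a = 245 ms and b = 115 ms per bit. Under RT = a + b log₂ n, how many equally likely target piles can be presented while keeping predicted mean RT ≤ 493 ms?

115·log₂ n ≤ 493 − 245 = 248, giving log₂ n ≤ 2.1565 and n ≤ 4.458. The largest whole number is 4.

4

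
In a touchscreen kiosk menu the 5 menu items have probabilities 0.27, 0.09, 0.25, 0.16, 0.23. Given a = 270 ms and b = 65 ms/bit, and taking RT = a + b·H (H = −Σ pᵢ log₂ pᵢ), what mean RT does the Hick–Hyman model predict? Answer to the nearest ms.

H = 0.27·log₂(1/0.27) + 0.09·log₂(1/0.09) + 0.25·log₂(1/0.25) + 0.16·log₂(1/0.16) + 0.23·log₂(1/0.23) = 2.2334 bits.
RT = 270 + 65 × 2.2334 = 415.17 ms.

415 ms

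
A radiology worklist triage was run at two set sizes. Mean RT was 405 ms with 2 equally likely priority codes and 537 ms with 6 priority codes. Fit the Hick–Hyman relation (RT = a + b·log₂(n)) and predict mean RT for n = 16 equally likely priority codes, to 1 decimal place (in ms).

654.8 ms

RT is linear in log₂ n, so two points fix the line:
  b = (537 − 405) / (log₂ 6 − log₂ 2) = 132 / (2.5850 − 1) = 83.283 ms/bit
  a = 405 − 83.283 × 1 = 321.717 ms
Then RT(16) = 321.717 + 83.283 × log₂ 16 = 321.717 + 83.283 × 4 ≈ 654.848 ms.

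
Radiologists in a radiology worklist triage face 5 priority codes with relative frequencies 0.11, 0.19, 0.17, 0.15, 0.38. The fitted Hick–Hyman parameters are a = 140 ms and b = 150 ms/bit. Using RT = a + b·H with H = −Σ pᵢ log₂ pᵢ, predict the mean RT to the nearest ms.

467 ms

H = 0.11·log₂(1/0.11) + 0.19·log₂(1/0.19) + 0.17·log₂(1/0.17) + 0.15·log₂(1/0.15) + 0.38·log₂(1/0.38) = 2.1811 bits.
RT = 140 + 150 × 2.1811 = 467.16 ms.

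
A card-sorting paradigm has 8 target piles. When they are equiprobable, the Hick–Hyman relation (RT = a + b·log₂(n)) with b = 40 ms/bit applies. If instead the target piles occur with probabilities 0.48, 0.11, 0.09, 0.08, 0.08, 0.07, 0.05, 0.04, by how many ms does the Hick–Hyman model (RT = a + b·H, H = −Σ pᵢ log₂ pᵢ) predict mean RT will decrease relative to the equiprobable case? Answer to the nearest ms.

23 ms

The RT saving is b·ΔH. Equiprobable H₀ = log₂(8) = 3.0000 bits; with the given probabilities H = 2.4246 bits.
b·(H₀ − H) = 40 × (3.0000 − 2.4246) = 23.01 ms.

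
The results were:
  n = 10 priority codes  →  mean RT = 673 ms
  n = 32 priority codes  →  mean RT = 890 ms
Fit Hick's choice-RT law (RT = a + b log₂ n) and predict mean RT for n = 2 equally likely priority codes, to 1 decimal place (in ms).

372.7 ms

Fit slope and intercept:
  b = (890 − 673) / (log₂ 32 − log₂ 10) = 217 / (5 − 3.3219) = 129.315 ms/bit
  a = 673 − 129.315 × 3.3219 = 243.425 ms
Then RT(2) = 243.425 + 129.315 × log₂ 2 = 243.425 + 129.315 × 1 ≈ 372.740 ms.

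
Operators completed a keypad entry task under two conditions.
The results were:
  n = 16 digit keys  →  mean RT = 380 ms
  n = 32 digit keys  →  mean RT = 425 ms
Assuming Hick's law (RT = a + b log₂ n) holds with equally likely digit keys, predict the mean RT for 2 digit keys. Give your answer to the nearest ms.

Fit slope and intercept:
  b = (425 − 380) / (log₂ 32 − log₂ 16) = 45 / (5 − 4) = 45 ms/bit
  a = 380 − 45 × 4 = 200 ms
Then RT(2) = 200 + 45 × log₂ 2 = 200 + 45 × 1 ≈ 245.000 ms.

245 ms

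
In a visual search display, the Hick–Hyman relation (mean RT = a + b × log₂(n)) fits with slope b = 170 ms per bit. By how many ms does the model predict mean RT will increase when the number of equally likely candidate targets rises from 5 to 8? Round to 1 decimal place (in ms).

115.3 ms

ΔRT = (a + b log₂ n₂) − (a + b log₂ n₁) = b·(log₂ n₂ − log₂ n₁).
log₂(8) − log₂(5) = 3 − 2.3219 = 0.6781.
ΔRT = 170 × 0.6781 = 115.272 ms.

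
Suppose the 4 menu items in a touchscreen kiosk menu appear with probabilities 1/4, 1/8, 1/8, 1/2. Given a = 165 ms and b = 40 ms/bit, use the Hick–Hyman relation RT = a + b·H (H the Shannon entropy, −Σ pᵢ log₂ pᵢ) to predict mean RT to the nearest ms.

H = −Σ pᵢ log₂ pᵢ = 0.25·2 + 0.125·3 + 0.125·3 + 0.5·1 = 1.750 bits.
RT = 165 + 40 × 1.750 = 235.00 ms.

235 ms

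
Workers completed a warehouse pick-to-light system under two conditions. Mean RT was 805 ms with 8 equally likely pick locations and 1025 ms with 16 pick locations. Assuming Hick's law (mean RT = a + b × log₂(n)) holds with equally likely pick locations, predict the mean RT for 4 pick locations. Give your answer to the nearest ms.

585 ms

Solve the two-equation system in a and b:
  b = (1025 − 805) / (log₂ 16 − log₂ 8) = 220 / (4 − 3) = 220 ms/bit
  a = 805 − 220 × 3 = 145 ms
Then RT(4) = 145 + 220 × log₂ 4 = 145 + 220 × 2 ≈ 585.000 ms.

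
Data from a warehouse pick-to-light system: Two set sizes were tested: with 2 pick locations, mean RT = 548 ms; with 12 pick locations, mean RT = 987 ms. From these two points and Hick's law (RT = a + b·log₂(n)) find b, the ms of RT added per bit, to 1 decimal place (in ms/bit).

The slope on a log₂ axis is (987 − 548) / (3.5850 − 1) = 169.828 ms/bit.

169.8 ms/bit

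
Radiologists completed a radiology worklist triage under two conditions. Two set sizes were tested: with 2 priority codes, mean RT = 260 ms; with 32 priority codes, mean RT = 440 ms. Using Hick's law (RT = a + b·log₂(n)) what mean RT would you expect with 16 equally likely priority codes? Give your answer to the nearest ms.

395 ms

Solve the two-equation system in a and b:
  b = (440 − 260) / (log₂ 32 − log₂ 2) = 180 / (5 − 1) = 45 ms/bit
  a = 260 − 45 × 1 = 215 ms
Then RT(16) = 215 + 45 × log₂ 16 = 215 + 45 × 4 ≈ 395.000 ms.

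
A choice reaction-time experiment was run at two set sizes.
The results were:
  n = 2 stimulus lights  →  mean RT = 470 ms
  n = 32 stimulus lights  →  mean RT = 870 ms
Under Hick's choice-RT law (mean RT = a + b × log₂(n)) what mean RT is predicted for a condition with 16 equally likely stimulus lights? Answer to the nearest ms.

770 ms

Solve the two-equation system in a and b:
  b = (870 − 470) / (log₂ 32 − log₂ 2) = 400 / (5 − 1) = 100 ms/bit
  a = 470 − 100 × 1 = 370 ms
Then RT(16) = 370 + 100 × log₂ 16 = 370 + 100 × 4 ≈ 770.000 ms.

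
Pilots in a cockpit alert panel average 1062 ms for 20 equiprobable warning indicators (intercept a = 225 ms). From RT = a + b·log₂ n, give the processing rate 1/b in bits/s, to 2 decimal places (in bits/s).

5.16 bits/s

Choice component = 1062 − 225 = 837 ms over log₂(20) = 4.3219 bits.
b = 837 / 4.3219 = 193.664 ms/bit, so 1/b = 5.164 bits/s.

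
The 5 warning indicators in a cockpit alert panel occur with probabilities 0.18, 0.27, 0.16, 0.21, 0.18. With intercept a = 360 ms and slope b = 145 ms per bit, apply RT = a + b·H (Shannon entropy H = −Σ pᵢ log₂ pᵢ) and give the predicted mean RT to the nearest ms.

Entropy contributions −pᵢ log₂ pᵢ: 0.4453, 0.5100, 0.4230, 0.4728, 0.4453; sum H = 2.2965 bits.
RT = a + bH = 360 + 145·2.2965 = 692.99 ms.

693 ms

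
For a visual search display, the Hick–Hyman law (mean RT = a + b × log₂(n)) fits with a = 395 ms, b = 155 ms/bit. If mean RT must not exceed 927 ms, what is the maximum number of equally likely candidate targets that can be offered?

10

Information budget: (927 − 395)/155 = 3.4323 bits, so n ≤ 2^3.4323 = 10.795 → at most 10.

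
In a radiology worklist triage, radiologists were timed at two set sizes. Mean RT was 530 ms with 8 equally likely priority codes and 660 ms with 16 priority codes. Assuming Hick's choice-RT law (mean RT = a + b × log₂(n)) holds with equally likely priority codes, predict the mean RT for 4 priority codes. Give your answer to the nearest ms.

RT is linear in log₂ n, so two points fix the line:
  b = (660 − 530) / (log₂ 16 − log₂ 8) = 130 / (4 − 3) = 130 ms/bit
  a = 530 − 130 × 3 = 140 ms
Then RT(4) = 140 + 130 × log₂ 4 = 140 + 130 × 2 ≈ 400.000 ms.

400 ms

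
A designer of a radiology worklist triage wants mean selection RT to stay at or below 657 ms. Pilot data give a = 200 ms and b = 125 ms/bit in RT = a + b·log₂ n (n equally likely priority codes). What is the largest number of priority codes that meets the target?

12

125·log₂ n ≤ 657 − 200 = 457, giving log₂ n ≤ 3.6560 and n ≤ 12.606. The largest whole number is 12.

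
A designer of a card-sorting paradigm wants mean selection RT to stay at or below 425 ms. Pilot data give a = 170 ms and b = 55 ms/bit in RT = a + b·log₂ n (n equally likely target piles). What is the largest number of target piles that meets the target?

24

Set 170 + 55·log₂ n ≤ 425 → log₂ n ≤ (425 − 170)/55 = 4.6364.
So n ≤ 2^4.6364 = 24.871; the largest integer n is 24.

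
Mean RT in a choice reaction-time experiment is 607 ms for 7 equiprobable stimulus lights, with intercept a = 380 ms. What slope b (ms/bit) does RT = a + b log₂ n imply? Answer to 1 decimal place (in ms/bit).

80.9 ms/bit

7 alternatives carry log₂ 7 = 2.8074 bits; the choice cost is 607 − 380 = 227 ms, so b = 227/2.8074 = 80.859 ms/bit.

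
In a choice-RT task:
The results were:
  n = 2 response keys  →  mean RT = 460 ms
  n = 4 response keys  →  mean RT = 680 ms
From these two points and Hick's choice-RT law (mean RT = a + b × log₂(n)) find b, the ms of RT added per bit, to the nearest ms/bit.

The slope on a log₂ axis is (680 − 460) / (2 − 1) = 220 ms/bit.

220 ms/bit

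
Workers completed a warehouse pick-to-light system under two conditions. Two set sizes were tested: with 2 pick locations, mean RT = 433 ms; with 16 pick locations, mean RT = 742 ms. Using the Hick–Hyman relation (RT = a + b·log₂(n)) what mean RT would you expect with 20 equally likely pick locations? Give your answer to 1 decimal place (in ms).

RT is linear in log₂ n, so two points fix the line:
  b = (742 − 433) / (log₂ 16 − log₂ 2) = 309 / (4 − 1) = 103.000 ms/bit
  a = 433 − 103.000 × 1 = 330.000 ms
Then RT(20) = 330.000 + 103.000 × log₂ 20 = 330.000 + 103.000 × 4.3219 ≈ 775.159 ms.

775.2 ms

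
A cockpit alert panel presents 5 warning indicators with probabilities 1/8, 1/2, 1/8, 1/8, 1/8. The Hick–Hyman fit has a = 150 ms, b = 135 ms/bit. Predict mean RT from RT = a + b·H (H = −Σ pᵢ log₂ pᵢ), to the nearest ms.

Each term −pᵢ log₂ pᵢ: 0.125·3 + 0.5·1 + 0.125·3 + 0.125·3 + 0.125·3; summed, H = 2.000 bits.
Mean RT = a + bH = 150 + 135·2.000 = 420.00 ms.

420 ms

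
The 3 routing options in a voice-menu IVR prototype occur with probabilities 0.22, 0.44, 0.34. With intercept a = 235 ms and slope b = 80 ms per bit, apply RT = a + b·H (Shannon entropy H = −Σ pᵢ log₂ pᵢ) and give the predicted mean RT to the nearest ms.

357 ms

Entropy contributions −pᵢ log₂ pᵢ: 0.4806, 0.5211, 0.5292; sum H = 1.5309 bits.
RT = a + bH = 235 + 80·1.5309 = 357.47 ms.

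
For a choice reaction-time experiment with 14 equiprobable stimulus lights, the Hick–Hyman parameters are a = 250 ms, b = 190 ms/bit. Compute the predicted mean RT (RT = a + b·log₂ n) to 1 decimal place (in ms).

log₂(14) = 3.8074 bits, so RT = 250 + 190 × 3.8074 ≈ 973.397 ms.

973.4 ms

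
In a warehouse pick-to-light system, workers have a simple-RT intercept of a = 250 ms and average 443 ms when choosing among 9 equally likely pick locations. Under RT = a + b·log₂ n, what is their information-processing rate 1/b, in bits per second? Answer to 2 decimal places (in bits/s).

Choice component = 443 − 250 = 193 ms over log₂(9) = 3.1699 bits.
b = 193 / 3.1699 = 60.885 ms/bit, so 1/b = 16.424 bits/s.

16.42 bits/s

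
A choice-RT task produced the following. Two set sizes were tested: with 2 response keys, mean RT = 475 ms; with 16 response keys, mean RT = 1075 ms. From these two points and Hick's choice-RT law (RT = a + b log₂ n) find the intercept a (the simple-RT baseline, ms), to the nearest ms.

275 ms

b = (RT₂ − RT₁)/(log₂ n₂ − log₂ n₁) = (1075 − 475)/(4 − 1) = 200 ms/bit.
Intercept: a = 475 − 200·log₂(2) = 275.000 ms.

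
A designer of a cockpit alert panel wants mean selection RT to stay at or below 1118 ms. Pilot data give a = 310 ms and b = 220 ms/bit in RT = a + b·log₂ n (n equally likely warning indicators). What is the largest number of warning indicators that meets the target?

12

220·log₂ n ≤ 1118 − 310 = 808, giving log₂ n ≤ 3.6727 and n ≤ 12.753. The largest whole number is 12.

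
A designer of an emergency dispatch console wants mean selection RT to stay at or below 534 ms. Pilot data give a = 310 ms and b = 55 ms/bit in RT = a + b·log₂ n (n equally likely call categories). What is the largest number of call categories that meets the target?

16

Set 310 + 55·log₂ n ≤ 534 → log₂ n ≤ (534 − 310)/55 = 4.0727.
So n ≤ 2^4.0727 = 16.827; the largest integer n is 16.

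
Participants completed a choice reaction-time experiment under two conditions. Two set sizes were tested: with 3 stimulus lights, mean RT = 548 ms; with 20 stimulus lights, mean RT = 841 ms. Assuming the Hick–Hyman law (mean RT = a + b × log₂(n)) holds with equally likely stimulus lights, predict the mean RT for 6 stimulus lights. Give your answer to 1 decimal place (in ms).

655.1 ms

Fit slope and intercept:
  b = (841 − 548) / (log₂ 20 − log₂ 3) = 293 / (4.3219 − 1.5850) = 107.053 ms/bit
  a = 548 − 107.053 × 1.5850 = 378.325 ms
Then RT(6) = 378.325 + 107.053 × log₂ 6 = 378.325 + 107.053 × 2.5850 ≈ 655.053 ms.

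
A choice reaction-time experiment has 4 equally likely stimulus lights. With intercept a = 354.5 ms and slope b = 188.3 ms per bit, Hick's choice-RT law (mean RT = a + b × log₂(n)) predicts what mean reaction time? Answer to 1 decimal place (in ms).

log₂(4) = 2 bits, so RT = 354.5 + 188.3 × 2 ≈ 731.100 ms.

731.1 ms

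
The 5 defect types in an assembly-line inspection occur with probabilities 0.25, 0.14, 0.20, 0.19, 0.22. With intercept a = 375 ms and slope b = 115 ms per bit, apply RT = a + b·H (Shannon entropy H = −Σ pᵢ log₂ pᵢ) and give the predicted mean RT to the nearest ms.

639 ms

H = 0.25·log₂(1/0.25) + 0.14·log₂(1/0.14) + 0.20·log₂(1/0.20) + 0.19·log₂(1/0.19) + 0.22·log₂(1/0.22) = 2.2973 bits.
RT = 375 + 115 × 2.2973 = 639.19 ms.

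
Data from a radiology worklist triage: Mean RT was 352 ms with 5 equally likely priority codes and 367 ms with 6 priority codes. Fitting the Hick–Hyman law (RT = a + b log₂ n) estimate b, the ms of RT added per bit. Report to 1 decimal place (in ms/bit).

57.0 ms/bit

Slope: b = (367 − 352) / (log₂ 6 − log₂ 5) = 15/0.2630 = 57.027 ms/bit.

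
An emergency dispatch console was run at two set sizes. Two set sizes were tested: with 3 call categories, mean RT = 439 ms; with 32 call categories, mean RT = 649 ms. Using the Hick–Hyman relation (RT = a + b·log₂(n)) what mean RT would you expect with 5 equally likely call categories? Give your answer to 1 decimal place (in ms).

With log₂ n on the abscissa the relation is linear; from the two conditions:
  b = (649 − 439) / (log₂ 32 − log₂ 3) = 210 / (5 − 1.5850) = 61.493 ms/bit
  a = 439 − 61.493 × 1.5850 = 341.536 ms
Then RT(5) = 341.536 + 61.493 × log₂ 5 = 341.536 + 61.493 × 2.3219 ≈ 484.318 ms.

484.3 ms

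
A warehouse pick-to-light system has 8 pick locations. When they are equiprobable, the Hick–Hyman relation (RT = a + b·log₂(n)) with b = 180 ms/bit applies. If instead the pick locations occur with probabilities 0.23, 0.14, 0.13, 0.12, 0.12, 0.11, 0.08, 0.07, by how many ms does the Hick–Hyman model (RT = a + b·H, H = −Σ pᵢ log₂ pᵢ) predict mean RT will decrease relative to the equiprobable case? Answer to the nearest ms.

16 ms

The RT saving is b·ΔH. Equiprobable H₀ = log₂(8) = 3.0000 bits; with the given probabilities H = 2.9119 bits.
b·(H₀ − H) = 180 × (3.0000 − 2.9119) = 15.86 ms.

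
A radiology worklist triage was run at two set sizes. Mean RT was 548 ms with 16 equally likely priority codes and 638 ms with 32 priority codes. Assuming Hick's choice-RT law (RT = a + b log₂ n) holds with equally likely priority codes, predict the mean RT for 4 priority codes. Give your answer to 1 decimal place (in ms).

368.0 ms

Solve the two-equation system in a and b:
  b = (638 − 548) / (log₂ 32 − log₂ 16) = 90 / (5 − 4) = 90.000 ms/bit
  a = 548 − 90.000 × 4 = 188.000 ms
Then RT(4) = 188.000 + 90.000 × log₂ 4 = 188.000 + 90.000 × 2 ≈ 368.000 ms.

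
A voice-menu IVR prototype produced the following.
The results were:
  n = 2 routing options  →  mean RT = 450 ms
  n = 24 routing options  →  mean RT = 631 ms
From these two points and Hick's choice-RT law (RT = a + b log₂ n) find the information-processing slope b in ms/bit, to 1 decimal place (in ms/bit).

The slope on a log₂ axis is (631 − 450) / (4.5850 − 1) = 50.489 ms/bit.

50.5 ms/bit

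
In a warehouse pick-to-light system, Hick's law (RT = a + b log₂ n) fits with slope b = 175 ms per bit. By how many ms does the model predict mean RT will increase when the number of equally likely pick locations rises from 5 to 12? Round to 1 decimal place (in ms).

221.0 ms

The intercept a cancels: ΔRT = b·(log₂ n₂ − log₂ n₁) = b·log₂(n₂/n₁).
log₂(12) − log₂(5) = 3.5850 − 2.3219 = 1.2630.
ΔRT = 175 × 1.2630 = 221.031 ms.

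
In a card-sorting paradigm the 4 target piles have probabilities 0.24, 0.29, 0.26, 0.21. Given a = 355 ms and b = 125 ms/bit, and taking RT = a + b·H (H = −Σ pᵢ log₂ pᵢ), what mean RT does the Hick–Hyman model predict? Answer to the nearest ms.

Entropy contributions −pᵢ log₂ pᵢ: 0.4941, 0.5179, 0.5053, 0.4728; sum H = 1.9901 bits.
RT = a + bH = 355 + 125·1.9901 = 603.77 ms.

604 ms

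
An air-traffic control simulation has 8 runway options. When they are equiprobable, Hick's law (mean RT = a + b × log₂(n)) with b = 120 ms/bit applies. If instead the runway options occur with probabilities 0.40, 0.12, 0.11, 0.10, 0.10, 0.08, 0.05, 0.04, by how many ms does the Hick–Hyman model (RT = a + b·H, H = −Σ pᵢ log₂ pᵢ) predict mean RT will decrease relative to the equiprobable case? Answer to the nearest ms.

48 ms

The RT saving is b·ΔH. Equiprobable H₀ = log₂(8) = 3.0000 bits; with the given probabilities H = 2.6039 bits.
b·(H₀ − H) = 120 × (3.0000 − 2.6039) = 47.54 ms.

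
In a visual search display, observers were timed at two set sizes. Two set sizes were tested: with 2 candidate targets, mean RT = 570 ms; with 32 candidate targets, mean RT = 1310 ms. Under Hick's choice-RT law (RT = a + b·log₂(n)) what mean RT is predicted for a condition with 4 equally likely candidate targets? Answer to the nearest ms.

755 ms

With log₂ n on the abscissa the relation is linear; from the two conditions:
  b = (1310 − 570) / (log₂ 32 − log₂ 2) = 740 / (5 − 1) = 185 ms/bit
  a = 570 − 185 × 1 = 385 ms
Then RT(4) = 385 + 185 × log₂ 4 = 385 + 185 × 2 ≈ 755.000 ms.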